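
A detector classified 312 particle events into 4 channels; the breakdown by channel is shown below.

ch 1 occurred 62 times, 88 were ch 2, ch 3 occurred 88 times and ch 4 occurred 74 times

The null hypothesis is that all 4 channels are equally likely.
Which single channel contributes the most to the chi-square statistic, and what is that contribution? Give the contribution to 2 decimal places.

Expected count for each of the 4 categories: 312/4 = 78.
χ² = (62−78)²/78 + (88−78)²/78 + (88−78)²/78 + (74−78)²/78
   = 3.282 + 1.282 + 1.282 + 0.205
The largest term is for ch 1: 3.28.

ch 1, 3.28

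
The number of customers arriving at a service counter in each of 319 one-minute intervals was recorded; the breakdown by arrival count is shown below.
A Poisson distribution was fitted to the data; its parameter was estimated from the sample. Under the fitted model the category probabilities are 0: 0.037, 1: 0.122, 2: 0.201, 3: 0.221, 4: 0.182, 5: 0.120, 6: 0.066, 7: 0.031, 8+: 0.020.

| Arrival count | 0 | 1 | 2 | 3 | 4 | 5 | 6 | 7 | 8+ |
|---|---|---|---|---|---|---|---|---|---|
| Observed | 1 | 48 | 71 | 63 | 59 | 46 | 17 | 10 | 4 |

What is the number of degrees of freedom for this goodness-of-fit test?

7

There are k = 9 categories and 1 parameter estimated from the data, so df = 9 − 1 − 1 = 7.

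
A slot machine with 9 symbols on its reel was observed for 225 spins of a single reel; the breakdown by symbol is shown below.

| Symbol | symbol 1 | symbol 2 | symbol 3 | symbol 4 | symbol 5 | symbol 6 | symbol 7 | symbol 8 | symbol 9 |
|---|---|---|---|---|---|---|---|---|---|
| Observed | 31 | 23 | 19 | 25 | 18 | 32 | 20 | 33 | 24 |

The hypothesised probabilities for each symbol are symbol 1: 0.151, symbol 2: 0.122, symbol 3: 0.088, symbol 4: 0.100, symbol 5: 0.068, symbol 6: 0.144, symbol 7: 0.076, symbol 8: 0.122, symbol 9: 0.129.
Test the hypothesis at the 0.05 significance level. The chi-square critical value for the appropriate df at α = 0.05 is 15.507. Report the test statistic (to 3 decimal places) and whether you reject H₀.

Expected counts E_i = n·p_i: 225×0.151 = 33.975, 225×0.122 = 27.45, 225×0.088 = 19.8, 225×0.100 = 22.5, 225×0.068 = 15.3, 225×0.144 = 32.4, 225×0.076 = 17.1, 225×0.122 = 27.45, 225×0.129 = 29.025.
symbol 1: (31 − 33.975)²/33.975 = 8.850625/33.975 = 0.2605
symbol 2: (23 − 27.45)²/27.45 = 19.8025/27.45 = 0.7214
symbol 3: (19 − 19.8)²/19.8 = 0.64/19.8 = 0.0323
symbol 4: (25 − 22.5)²/22.5 = 6.25/22.5 = 0.2778
symbol 5: (18 − 15.3)²/15.3 = 7.29/15.3 = 0.4765
symbol 6: (32 − 32.4)²/32.4 = 0.16/32.4 = 0.0049
symbol 7: (20 − 17.1)²/17.1 = 8.41/17.1 = 0.4918
symbol 8: (33 − 27.45)²/27.45 = 30.8025/27.45 = 1.1221
symbol 9: (24 − 29.025)²/29.025 = 25.250625/29.025 = 0.8700
Sum = 4.257
df = 8. Since 4.257 < 15.507, we do not reject H₀.

4.257; do not reject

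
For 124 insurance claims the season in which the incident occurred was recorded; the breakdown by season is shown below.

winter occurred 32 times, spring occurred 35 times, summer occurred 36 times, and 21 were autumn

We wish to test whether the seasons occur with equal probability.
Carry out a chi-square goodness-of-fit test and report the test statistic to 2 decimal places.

Expected count for each of the 4 categories: 124/4 = 31.
χ² = (32−31)²/31 + (35−31)²/31 + (36−31)²/31 + (21−31)²/31
   = 0.032 + 0.516 + 0.806 + 3.226
Sum = 4.58

4.58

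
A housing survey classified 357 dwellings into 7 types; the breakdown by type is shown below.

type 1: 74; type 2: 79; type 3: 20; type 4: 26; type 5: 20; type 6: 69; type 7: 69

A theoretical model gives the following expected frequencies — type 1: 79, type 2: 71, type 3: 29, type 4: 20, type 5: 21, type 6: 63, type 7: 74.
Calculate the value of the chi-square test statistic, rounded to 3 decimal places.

6.768

cat         O        E   (O−E)²/E
type 1     74       79     0.3165
type 2     79       71     0.9014
type 3     20       29     2.7931
type 4     26       20     1.8000
type 5     20       21     0.0476
type 6     69       63     0.5714
type 7     69       74     0.3378
Sum = 6.768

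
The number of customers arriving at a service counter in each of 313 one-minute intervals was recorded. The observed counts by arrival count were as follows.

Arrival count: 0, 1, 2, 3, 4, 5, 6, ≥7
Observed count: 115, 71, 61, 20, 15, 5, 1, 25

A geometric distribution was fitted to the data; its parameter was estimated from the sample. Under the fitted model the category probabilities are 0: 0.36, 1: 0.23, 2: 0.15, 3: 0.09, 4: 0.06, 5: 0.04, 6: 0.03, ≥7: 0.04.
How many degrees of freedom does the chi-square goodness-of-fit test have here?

There are k = 8 categories and 1 parameter estimated from the data, so df = 8 − 1 − 1 = 6.

6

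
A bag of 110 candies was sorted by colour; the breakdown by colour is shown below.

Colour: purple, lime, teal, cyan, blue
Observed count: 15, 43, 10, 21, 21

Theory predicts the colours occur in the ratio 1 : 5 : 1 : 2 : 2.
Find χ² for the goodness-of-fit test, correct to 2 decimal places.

3.58

Ratio total = 11. Expected counts: 110×1/11 = 10, 110×5/11 = 50, 110×1/11 = 10, 110×2/11 = 20, 110×2/11 = 20.
cat         O        E   (O−E)²/E
purple     15       10      2.500
lime       43       50      0.980
teal       10       10      0.000
cyan       21       20      0.050
blue       21       20      0.050
Sum = 3.58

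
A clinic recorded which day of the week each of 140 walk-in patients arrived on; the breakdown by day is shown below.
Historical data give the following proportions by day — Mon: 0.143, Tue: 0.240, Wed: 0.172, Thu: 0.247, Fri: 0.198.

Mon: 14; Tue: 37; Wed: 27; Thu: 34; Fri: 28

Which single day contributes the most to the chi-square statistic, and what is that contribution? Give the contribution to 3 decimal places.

Mon, 1.810

Expected counts E_i = n·p_i: 140×0.143 = 20.02, 140×0.240 = 33.6, 140×0.172 = 24.08, 140×0.247 = 34.58, 140×0.198 = 27.72.
cat         O        E   (O−E)²/E
Mon        14    20.02     1.8102
Tue        37     33.6     0.3440
Wed        27    24.08     0.3541
Thu        34    34.58     0.0097
Fri        28    27.72     0.0028
The largest term is for Mon: 1.810.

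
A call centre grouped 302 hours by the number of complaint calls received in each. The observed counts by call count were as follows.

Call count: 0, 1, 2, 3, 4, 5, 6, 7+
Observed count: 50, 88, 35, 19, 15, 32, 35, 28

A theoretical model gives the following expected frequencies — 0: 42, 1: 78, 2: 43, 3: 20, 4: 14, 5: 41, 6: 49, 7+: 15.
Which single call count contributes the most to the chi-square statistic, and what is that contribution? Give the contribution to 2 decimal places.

cat         O        E   (O−E)²/E
0          50       42      1.524
1          88       78      1.282
2          35       43      1.488
3          19       20      0.050
4          15       14      0.071
5          32       41      1.976
6          35       49      4.000
7+         28       15     11.267
The largest term is for 7+: 11.27.

7+, 11.27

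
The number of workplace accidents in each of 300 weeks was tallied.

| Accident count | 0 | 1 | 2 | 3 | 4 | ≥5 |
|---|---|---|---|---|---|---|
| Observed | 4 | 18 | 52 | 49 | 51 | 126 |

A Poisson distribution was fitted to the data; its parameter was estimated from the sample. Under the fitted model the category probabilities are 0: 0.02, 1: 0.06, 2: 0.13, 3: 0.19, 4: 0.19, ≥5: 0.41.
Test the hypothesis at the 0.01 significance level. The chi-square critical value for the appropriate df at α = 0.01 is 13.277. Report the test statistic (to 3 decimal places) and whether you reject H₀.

Expected counts E_i = n·p_i: 300×0.02 = 6, 300×0.06 = 18, 300×0.13 = 39, 300×0.19 = 57, 300×0.19 = 57, 300×0.41 = 123.
0: (4 − 6)²/6 = 4/6 = 0.6667
1: (18 − 18)²/18 = 0/18 = 0.0000
2: (52 − 39)²/39 = 169/39 = 4.3333
3: (49 − 57)²/57 = 64/57 = 1.1228
4: (51 − 57)²/57 = 36/57 = 0.6316
≥5: (126 − 123)²/123 = 9/123 = 0.0732
Sum = 6.828
df = 4. Since 6.828 < 13.277, we do not reject H₀.

6.828; do not reject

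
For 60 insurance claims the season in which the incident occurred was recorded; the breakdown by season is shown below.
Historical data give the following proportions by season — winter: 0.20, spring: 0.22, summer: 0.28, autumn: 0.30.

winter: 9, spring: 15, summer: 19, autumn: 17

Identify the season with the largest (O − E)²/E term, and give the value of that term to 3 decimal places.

Expected counts E_i = n·p_i: 60×0.20 = 12, 60×0.22 = 13.2, 60×0.28 = 16.8, 60×0.30 = 18.
winter: (9 − 12)²/12 = 9/12 = 0.7500
spring: (15 − 13.2)²/13.2 = 3.24/13.2 = 0.2455
summer: (19 − 16.8)²/16.8 = 4.84/16.8 = 0.2881
autumn: (17 − 18)²/18 = 1/18 = 0.0556
The largest term is for winter: 0.750.

winter, 0.750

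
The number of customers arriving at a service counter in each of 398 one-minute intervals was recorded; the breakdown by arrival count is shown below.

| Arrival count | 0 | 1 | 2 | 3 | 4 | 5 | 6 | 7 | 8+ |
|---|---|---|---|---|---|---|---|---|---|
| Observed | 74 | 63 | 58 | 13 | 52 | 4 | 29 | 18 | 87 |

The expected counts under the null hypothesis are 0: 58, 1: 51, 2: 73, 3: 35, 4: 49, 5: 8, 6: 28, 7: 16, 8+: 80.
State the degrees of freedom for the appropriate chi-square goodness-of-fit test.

There are k = 9 categories and no parameters were estimated from the data, so df = 9 − 1 = 8.

8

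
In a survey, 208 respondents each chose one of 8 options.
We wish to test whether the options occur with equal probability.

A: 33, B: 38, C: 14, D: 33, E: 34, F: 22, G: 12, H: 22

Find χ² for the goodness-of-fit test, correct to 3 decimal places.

26.077

Under H₀ each category has probability 1/8, so each expected count is 208/8 = 26.
χ² = (33−26)²/26 + (38−26)²/26 + (14−26)²/26 + (33−26)²/26 + (34−26)²/26 + (22−26)²/26 + (12−26)²/26 + (22−26)²/26
   = 1.8846 + 5.5385 + 5.5385 + 1.8846 + 2.4615 + 0.6154 + 7.5385 + 0.6154
Sum = 26.077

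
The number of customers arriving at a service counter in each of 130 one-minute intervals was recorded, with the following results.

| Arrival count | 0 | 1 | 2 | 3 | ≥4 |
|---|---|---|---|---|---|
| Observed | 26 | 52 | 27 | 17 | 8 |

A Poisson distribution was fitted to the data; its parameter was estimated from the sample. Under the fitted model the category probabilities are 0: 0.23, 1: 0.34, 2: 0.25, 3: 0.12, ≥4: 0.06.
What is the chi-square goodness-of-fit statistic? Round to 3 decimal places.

Expected counts E_i = n·p_i: 130×0.23 = 29.9, 130×0.34 = 44.2, 130×0.25 = 32.5, 130×0.12 = 15.6, 130×0.06 = 7.8.
0: (26 − 29.9)²/29.9 = 15.21/29.9 = 0.5087
1: (52 − 44.2)²/44.2 = 60.84/44.2 = 1.3765
2: (27 − 32.5)²/32.5 = 30.25/32.5 = 0.9308
3: (17 − 15.6)²/15.6 = 1.96/15.6 = 0.1256
≥4: (8 − 7.8)²/7.8 = 0.04/7.8 = 0.0051
Sum = 2.947

2.947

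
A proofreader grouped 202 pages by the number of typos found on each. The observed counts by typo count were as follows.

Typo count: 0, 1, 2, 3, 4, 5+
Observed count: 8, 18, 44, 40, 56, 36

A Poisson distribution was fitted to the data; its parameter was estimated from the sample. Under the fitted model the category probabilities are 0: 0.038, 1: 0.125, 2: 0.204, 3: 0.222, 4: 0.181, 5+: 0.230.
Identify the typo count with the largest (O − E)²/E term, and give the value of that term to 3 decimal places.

4, 10.334

Expected counts E_i = n·p_i: 202×0.038 = 7.676, 202×0.125 = 25.25, 202×0.204 = 41.208, 202×0.222 = 44.844, 202×0.181 = 36.562, 202×0.230 = 46.46.
0: (8 − 7.676)²/7.676 = 0.104976/7.676 = 0.0137
1: (18 − 25.25)²/25.25 = 52.5625/25.25 = 2.0817
2: (44 − 41.208)²/41.208 = 7.795264/41.208 = 0.1892
3: (40 − 44.844)²/44.844 = 23.464336/44.844 = 0.5232
4: (56 − 36.562)²/36.562 = 377.835844/36.562 = 10.3341
5+: (36 − 46.46)²/46.46 = 109.4116/46.46 = 2.3550
The largest term is for 4: 10.334.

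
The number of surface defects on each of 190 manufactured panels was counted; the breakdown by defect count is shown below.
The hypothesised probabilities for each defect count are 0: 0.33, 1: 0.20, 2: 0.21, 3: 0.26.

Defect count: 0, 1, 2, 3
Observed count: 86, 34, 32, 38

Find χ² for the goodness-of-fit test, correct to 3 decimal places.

Expected counts E_i = n·p_i: 190×0.33 = 62.7, 190×0.20 = 38, 190×0.21 = 39.9, 190×0.26 = 49.4.
0: (86 − 62.7)²/62.7 = 542.89/62.7 = 8.6585
1: (34 − 38)²/38 = 16/38 = 0.4211
2: (32 − 39.9)²/39.9 = 62.41/39.9 = 1.5642
3: (38 − 49.4)²/49.4 = 129.96/49.4 = 2.6308
Sum = 13.275

13.275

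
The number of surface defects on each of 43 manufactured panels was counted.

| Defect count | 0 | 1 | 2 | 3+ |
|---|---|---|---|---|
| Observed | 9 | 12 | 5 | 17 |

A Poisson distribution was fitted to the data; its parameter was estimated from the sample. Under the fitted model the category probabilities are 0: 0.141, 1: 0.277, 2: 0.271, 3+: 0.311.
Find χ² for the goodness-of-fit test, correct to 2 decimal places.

Expected counts E_i = n·p_i: 43×0.141 = 6.063, 43×0.277 = 11.911, 43×0.271 = 11.653, 43×0.311 = 13.373.
0: (9 − 6.063)²/6.063 = 8.625969/6.063 = 1.423
1: (12 − 11.911)²/11.911 = 0.007921/11.911 = 0.001
2: (5 − 11.653)²/11.653 = 44.262409/11.653 = 3.798
3+: (17 − 13.373)²/13.373 = 13.155129/13.373 = 0.984
Sum = 6.21

6.21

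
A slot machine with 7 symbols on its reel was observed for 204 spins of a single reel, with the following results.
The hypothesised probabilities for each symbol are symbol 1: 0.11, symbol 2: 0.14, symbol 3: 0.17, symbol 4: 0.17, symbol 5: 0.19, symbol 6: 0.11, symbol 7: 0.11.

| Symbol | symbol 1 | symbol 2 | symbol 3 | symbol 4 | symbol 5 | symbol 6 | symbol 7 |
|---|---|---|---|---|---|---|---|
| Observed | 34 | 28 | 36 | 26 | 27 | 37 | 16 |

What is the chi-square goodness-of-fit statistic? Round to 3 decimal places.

23.052

Expected counts E_i = n·p_i: 204×0.11 = 22.44, 204×0.14 = 28.56, 204×0.17 = 34.68, 204×0.17 = 34.68, 204×0.19 = 38.76, 204×0.11 = 22.44, 204×0.11 = 22.44.
symbol 1: (34 − 22.44)²/22.44 = 133.6336/22.44 = 5.9552
symbol 2: (28 − 28.56)²/28.56 = 0.3136/28.56 = 0.0110
symbol 3: (36 − 34.68)²/34.68 = 1.7424/34.68 = 0.0502
symbol 4: (26 − 34.68)²/34.68 = 75.3424/34.68 = 2.1725
symbol 5: (27 − 38.76)²/38.76 = 138.2976/38.76 = 3.5680
symbol 6: (37 − 22.44)²/22.44 = 211.9936/22.44 = 9.4471
symbol 7: (16 − 22.44)²/22.44 = 41.4736/22.44 = 1.8482
Sum = 23.052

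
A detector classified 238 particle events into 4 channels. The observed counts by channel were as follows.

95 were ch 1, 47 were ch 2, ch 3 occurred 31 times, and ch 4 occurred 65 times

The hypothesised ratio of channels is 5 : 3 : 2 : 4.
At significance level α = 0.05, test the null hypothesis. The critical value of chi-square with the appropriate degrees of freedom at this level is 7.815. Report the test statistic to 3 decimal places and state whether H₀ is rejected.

Ratio total = 14. Expected counts: 238×5/14 = 85, 238×3/14 = 51, 238×2/14 = 34, 238×4/14 = 68.
χ² = (95−85)²/85 + (47−51)²/51 + (31−34)²/34 + (65−68)²/68
   = 1.1765 + 0.3137 + 0.2647 + 0.1324
Sum = 1.887
df = 3. Since 1.887 < 7.815, we do not reject H₀.

1.887; do not reject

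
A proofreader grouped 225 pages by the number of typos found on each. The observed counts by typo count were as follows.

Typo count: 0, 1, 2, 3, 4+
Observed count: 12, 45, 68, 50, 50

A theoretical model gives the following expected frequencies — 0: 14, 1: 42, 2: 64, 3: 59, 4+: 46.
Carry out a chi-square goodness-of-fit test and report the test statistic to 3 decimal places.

2.471

cat         O        E   (O−E)²/E
0          12       14     0.2857
1          45       42     0.2143
2          68       64     0.2500
3          50       59     1.3729
4+         50       46     0.3478
Sum = 2.471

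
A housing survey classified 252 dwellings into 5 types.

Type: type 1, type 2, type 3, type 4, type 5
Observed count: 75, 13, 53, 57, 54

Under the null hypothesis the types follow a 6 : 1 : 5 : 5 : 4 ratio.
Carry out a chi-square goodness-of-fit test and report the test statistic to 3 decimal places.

1.925

Ratio total = 21. Expected counts: 252×6/21 = 72, 252×1/21 = 12, 252×5/21 = 60, 252×5/21 = 60, 252×4/21 = 48.
cat         O        E   (O−E)²/E
type 1     75       72     0.1250
type 2     13       12     0.0833
type 3     53       60     0.8167
type 4     57       60     0.1500
type 5     54       48     0.7500
Sum = 1.925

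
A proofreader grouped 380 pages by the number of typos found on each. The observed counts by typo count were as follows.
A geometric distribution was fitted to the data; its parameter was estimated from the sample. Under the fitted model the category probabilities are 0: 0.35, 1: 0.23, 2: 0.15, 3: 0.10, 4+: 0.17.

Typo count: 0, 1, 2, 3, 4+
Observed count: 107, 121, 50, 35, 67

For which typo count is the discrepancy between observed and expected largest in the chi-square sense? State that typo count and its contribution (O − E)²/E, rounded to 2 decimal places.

Expected counts E_i = n·p_i: 380×0.35 = 133, 380×0.23 = 87.4, 380×0.15 = 57, 380×0.10 = 38, 380×0.17 = 64.6.
χ² = (107−133)²/133 + (121−87.4)²/87.4 + (50−57)²/57 + (35−38)²/38 + (67−64.6)²/64.6
   = 5.083 + 12.917 + 0.860 + 0.237 + 0.089
The largest term is for 1: 12.92.

1, 12.92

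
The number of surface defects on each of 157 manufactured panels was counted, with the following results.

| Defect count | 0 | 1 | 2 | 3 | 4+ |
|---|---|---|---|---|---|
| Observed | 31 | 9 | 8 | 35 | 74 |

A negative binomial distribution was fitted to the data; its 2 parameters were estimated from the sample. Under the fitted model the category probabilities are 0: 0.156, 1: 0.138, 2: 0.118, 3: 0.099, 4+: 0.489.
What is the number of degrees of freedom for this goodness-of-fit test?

There are k = 5 categories and 2 parameters estimated from the data, so df = 5 − 1 − 2 = 2.

2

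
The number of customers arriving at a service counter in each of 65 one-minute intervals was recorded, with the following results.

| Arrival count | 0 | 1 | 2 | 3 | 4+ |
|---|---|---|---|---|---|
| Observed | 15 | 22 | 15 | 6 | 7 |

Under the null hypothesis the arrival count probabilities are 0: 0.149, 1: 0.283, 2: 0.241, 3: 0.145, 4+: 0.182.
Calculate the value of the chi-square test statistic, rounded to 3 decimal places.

6.868

Expected counts E_i = n·p_i: 65×0.149 = 9.685, 65×0.283 = 18.395, 65×0.241 = 15.665, 65×0.145 = 9.425, 65×0.182 = 11.83.
0: (15 − 9.685)²/9.685 = 28.249225/9.685 = 2.9168
1: (22 − 18.395)²/18.395 = 12.996025/18.395 = 0.7065
2: (15 − 15.665)²/15.665 = 0.442225/15.665 = 0.0282
3: (6 − 9.425)²/9.425 = 11.730625/9.425 = 1.2446
4+: (7 − 11.83)²/11.83 = 23.3289/11.83 = 1.9720
Sum = 6.868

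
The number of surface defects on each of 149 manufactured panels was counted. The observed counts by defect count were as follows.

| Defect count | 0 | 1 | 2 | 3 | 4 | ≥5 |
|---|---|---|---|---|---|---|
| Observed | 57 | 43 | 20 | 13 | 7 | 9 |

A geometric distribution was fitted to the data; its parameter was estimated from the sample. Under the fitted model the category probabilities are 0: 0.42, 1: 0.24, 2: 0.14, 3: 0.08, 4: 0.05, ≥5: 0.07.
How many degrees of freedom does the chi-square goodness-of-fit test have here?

4

There are k = 6 categories and 1 parameter estimated from the data, so df = 6 − 1 − 1 = 4.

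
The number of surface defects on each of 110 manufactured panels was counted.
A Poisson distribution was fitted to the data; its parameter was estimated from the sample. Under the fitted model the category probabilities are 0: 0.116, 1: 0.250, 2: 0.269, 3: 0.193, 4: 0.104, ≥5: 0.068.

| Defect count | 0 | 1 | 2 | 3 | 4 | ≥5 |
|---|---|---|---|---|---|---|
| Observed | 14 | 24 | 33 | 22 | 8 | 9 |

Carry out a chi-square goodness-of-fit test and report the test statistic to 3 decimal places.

Expected counts E_i = n·p_i: 110×0.116 = 12.76, 110×0.250 = 27.5, 110×0.269 = 29.59, 110×0.193 = 21.23, 110×0.104 = 11.44, 110×0.068 = 7.48.
χ² = (14−12.76)²/12.76 + (24−27.5)²/27.5 + (33−29.59)²/29.59 + (22−21.23)²/21.23 + (8−11.44)²/11.44 + (9−7.48)²/7.48
   = 0.1205 + 0.4455 + 0.3930 + 0.0279 + 1.0344 + 0.3089
Sum = 2.330

2.330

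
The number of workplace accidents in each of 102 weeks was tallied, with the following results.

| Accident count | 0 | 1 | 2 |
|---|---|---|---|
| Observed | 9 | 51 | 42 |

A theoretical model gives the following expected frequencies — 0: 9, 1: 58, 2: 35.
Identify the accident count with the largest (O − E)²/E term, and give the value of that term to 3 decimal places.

2, 1.400

χ² = (9−9)²/9 + (51−58)²/58 + (42−35)²/35
   = 0.0000 + 0.8448 + 1.4000
The largest term is for 2: 1.400.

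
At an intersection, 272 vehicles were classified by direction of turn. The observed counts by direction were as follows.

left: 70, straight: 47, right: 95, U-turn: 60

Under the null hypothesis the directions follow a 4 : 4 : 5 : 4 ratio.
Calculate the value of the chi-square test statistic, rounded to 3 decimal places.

8.141

Ratio total = 17. Expected counts: 272×4/17 = 64, 272×4/17 = 64, 272×5/17 = 80, 272×4/17 = 64.
χ² = (70−64)²/64 + (47−64)²/64 + (95−80)²/80 + (60−64)²/64
   = 0.5625 + 4.5156 + 2.8125 + 0.2500
Sum = 8.141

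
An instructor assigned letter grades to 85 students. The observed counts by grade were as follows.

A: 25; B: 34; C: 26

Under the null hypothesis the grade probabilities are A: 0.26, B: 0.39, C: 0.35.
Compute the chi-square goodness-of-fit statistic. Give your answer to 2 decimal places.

Expected counts E_i = n·p_i: 85×0.26 = 22.1, 85×0.39 = 33.15, 85×0.35 = 29.75.
χ² = (25−22.1)²/22.1 + (34−33.15)²/33.15 + (26−29.75)²/29.75
   = 0.381 + 0.022 + 0.473
Sum = 0.88

0.88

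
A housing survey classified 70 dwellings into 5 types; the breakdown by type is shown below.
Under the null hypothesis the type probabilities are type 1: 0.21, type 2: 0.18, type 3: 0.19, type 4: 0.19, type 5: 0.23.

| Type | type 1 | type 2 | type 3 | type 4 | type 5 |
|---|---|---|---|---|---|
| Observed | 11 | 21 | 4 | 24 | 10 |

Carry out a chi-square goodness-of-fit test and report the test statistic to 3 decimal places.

Expected counts E_i = n·p_i: 70×0.21 = 14.7, 70×0.18 = 12.6, 70×0.19 = 13.3, 70×0.19 = 13.3, 70×0.23 = 16.1.
χ² = (11−14.7)²/14.7 + (21−12.6)²/12.6 + (4−13.3)²/13.3 + (24−13.3)²/13.3 + (10−16.1)²/16.1
   = 0.9313 + 5.6000 + 6.5030 + 8.6083 + 2.3112
Sum = 23.954

23.954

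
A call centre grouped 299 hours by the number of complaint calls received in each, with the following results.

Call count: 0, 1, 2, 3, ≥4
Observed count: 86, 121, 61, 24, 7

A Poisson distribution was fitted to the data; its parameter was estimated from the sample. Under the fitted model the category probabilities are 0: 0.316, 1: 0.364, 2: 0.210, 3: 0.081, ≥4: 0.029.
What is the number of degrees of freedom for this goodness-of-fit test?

There are k = 5 categories and 1 parameter estimated from the data, so df = 5 − 1 − 1 = 3.

3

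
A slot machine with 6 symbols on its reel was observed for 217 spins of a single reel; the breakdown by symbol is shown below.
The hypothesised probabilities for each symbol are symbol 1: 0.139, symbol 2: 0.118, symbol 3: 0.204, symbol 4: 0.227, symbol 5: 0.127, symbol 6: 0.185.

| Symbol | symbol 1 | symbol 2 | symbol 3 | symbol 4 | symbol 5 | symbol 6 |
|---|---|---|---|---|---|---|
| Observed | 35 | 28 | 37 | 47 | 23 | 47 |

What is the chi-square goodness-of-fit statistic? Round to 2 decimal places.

4.22

Expected counts E_i = n·p_i: 217×0.139 = 30.163, 217×0.118 = 25.606, 217×0.204 = 44.268, 217×0.227 = 49.259, 217×0.127 = 27.559, 217×0.185 = 40.145.
cat           O        E   (O−E)²/E
symbol 1     35   30.163      0.776
symbol 2     28   25.606      0.224
symbol 3     37   44.268      1.193
symbol 4     47   49.259      0.104
symbol 5     23   27.559      0.754
symbol 6     47   40.145      1.171
Sum = 4.22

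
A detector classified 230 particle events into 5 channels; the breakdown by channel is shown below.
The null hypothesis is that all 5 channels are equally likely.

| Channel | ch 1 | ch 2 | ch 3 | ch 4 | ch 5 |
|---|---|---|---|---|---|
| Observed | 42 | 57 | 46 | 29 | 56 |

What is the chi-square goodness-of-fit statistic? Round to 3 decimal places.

11.435

Under H₀ each category has probability 1/5, so each expected count is 230/5 = 46.
χ² = (42−46)²/46 + (57−46)²/46 + (46−46)²/46 + (29−46)²/46 + (56−46)²/46
   = 0.3478 + 2.6304 + 0.0000 + 6.2826 + 2.1739
Sum = 11.435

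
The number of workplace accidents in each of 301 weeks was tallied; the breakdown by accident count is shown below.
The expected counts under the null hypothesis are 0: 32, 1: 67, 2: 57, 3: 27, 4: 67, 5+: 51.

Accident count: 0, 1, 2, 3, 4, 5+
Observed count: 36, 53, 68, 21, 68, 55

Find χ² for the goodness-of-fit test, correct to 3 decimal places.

0: (36 − 32)²/32 = 16/32 = 0.5000
1: (53 − 67)²/67 = 196/67 = 2.9254
2: (68 − 57)²/57 = 121/57 = 2.1228
3: (21 − 27)²/27 = 36/27 = 1.3333
4: (68 − 67)²/67 = 1/67 = 0.0149
5+: (55 − 51)²/51 = 16/51 = 0.3137
Sum = 7.210

7.210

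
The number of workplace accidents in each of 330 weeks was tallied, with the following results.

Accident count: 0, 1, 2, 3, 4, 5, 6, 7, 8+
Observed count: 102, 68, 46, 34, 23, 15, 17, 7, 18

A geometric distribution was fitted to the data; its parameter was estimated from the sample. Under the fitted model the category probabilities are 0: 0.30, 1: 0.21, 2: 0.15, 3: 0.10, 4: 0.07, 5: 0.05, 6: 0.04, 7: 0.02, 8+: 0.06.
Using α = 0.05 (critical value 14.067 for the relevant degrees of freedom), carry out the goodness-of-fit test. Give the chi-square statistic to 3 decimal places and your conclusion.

Expected counts E_i = n·p_i: 330×0.30 = 99, 330×0.21 = 69.3, 330×0.15 = 49.5, 330×0.10 = 33, 330×0.07 = 23.1, 330×0.05 = 16.5, 330×0.04 = 13.2, 330×0.02 = 6.6, 330×0.06 = 19.8.
χ² = (102−99)²/99 + (68−69.3)²/69.3 + (46−49.5)²/49.5 + (34−33)²/33 + (23−23.1)²/23.1 + (15−16.5)²/16.5 + (17−13.2)²/13.2 + (7−6.6)²/6.6 + (18−19.8)²/19.8
   = 0.0909 + 0.0244 + 0.2475 + 0.0303 + 0.0004 + 0.1364 + 1.0939 + 0.0242 + 0.1636
Sum = 1.812
df = 7. Since 1.812 < 14.067, we do not reject H₀.

1.812; do not reject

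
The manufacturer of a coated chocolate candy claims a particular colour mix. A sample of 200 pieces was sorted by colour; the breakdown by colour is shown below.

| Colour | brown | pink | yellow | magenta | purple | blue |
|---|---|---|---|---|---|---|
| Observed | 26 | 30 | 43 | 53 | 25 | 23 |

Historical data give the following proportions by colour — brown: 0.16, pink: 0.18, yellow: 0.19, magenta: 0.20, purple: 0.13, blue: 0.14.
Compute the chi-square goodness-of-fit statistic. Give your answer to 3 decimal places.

Expected counts E_i = n·p_i: 200×0.16 = 32, 200×0.18 = 36, 200×0.19 = 38, 200×0.20 = 40, 200×0.13 = 26, 200×0.14 = 28.
brown: (26 − 32)²/32 = 36/32 = 1.1250
pink: (30 − 36)²/36 = 36/36 = 1.0000
yellow: (43 − 38)²/38 = 25/38 = 0.6579
magenta: (53 − 40)²/40 = 169/40 = 4.2250
purple: (25 − 26)²/26 = 1/26 = 0.0385
blue: (23 − 28)²/28 = 25/28 = 0.8929
Sum = 7.939

7.939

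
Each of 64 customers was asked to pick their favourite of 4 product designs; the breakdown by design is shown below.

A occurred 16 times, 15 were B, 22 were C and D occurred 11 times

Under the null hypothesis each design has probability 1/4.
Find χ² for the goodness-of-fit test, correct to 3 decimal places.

3.875

Expected count for each of the 4 categories: 64/4 = 16.
A: (16 − 16)²/16 = 0/16 = 0.0000
B: (15 − 16)²/16 = 1/16 = 0.0625
C: (22 − 16)²/16 = 36/16 = 2.2500
D: (11 − 16)²/16 = 25/16 = 1.5625
Sum = 3.875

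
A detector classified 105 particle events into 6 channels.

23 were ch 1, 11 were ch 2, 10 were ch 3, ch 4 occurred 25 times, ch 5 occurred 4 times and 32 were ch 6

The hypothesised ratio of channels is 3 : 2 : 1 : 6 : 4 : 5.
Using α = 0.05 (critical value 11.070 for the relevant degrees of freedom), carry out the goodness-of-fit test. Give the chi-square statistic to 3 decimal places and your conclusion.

Ratio total = 21. Expected counts: 105×3/21 = 15, 105×2/21 = 10, 105×1/21 = 5, 105×6/21 = 30, 105×4/21 = 20, 105×5/21 = 25.
cat         O        E   (O−E)²/E
ch 1       23       15     4.2667
ch 2       11       10     0.1000
ch 3       10        5     5.0000
ch 4       25       30     0.8333
ch 5        4       20    12.8000
ch 6       32       25     1.9600
Sum = 24.960
df = 5. Since 24.960 > 11.070, we reject H₀.

24.960; reject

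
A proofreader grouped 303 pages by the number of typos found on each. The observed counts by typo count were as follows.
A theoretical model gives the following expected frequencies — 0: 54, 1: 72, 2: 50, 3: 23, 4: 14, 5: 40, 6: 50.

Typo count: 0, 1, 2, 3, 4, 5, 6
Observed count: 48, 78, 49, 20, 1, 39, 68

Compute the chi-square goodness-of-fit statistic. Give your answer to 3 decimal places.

0: (48 − 54)²/54 = 36/54 = 0.6667
1: (78 − 72)²/72 = 36/72 = 0.5000
2: (49 − 50)²/50 = 1/50 = 0.0200
3: (20 − 23)²/23 = 9/23 = 0.3913
4: (1 − 14)²/14 = 169/14 = 12.0714
5: (39 − 40)²/40 = 1/40 = 0.0250
6: (68 − 50)²/50 = 324/50 = 6.4800
Sum = 20.154

20.154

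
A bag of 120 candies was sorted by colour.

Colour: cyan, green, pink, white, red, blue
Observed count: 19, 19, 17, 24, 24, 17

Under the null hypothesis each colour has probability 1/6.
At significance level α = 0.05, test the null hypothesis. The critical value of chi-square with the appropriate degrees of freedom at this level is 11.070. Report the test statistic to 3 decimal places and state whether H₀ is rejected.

2.600; do not reject

Expected count for each of the 6 categories: 120/6 = 20.
cyan: (19 − 20)²/20 = 1/20 = 0.0500
green: (19 − 20)²/20 = 1/20 = 0.0500
pink: (17 − 20)²/20 = 9/20 = 0.4500
white: (24 − 20)²/20 = 16/20 = 0.8000
red: (24 − 20)²/20 = 16/20 = 0.8000
blue: (17 − 20)²/20 = 9/20 = 0.4500
Sum = 2.600
df = 5. Since 2.600 < 11.070, we do not reject H₀.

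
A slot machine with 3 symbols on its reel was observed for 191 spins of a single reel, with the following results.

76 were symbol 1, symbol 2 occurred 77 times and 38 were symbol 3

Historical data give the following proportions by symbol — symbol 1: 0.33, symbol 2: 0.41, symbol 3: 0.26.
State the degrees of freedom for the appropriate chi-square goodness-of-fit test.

2

There are k = 3 categories and no parameters were estimated from the data, so df = 3 − 1 = 2.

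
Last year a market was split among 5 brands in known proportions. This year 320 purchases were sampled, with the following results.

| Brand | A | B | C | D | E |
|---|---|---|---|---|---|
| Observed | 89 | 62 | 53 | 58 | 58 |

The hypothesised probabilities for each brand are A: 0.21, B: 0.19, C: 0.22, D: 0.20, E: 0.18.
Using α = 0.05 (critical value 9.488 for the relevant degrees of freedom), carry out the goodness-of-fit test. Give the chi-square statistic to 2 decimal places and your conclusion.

11.96; reject

Expected counts E_i = n·p_i: 320×0.21 = 67.2, 320×0.19 = 60.8, 320×0.22 = 70.4, 320×0.20 = 64, 320×0.18 = 57.6.
A: (89 − 67.2)²/67.2 = 475.24/67.2 = 7.072
B: (62 − 60.8)²/60.8 = 1.44/60.8 = 0.024
C: (53 − 70.4)²/70.4 = 302.76/70.4 = 4.301
D: (58 − 64)²/64 = 36/64 = 0.563
E: (58 − 57.6)²/57.6 = 0.16/57.6 = 0.003
Sum = 11.96
df = 4. Since 11.96 > 9.488, we reject H₀.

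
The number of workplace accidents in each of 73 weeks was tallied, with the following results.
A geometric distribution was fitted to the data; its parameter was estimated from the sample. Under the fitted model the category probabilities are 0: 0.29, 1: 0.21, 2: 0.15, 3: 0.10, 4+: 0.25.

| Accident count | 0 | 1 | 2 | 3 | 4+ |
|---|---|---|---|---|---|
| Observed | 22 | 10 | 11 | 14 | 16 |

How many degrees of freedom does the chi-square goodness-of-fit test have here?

There are k = 5 categories and 1 parameter estimated from the data, so df = 5 − 1 − 1 = 3.

3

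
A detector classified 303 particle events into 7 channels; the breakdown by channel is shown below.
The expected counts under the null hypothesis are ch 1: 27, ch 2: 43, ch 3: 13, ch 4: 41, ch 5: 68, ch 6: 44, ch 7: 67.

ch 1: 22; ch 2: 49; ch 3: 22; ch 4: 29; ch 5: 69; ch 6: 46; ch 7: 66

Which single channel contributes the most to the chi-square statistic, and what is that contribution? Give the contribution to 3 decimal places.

ch 1: (22 − 27)²/27 = 25/27 = 0.9259
ch 2: (49 − 43)²/43 = 36/43 = 0.8372
ch 3: (22 − 13)²/13 = 81/13 = 6.2308
ch 4: (29 − 41)²/41 = 144/41 = 3.5122
ch 5: (69 − 68)²/68 = 1/68 = 0.0147
ch 6: (46 − 44)²/44 = 4/44 = 0.0909
ch 7: (66 − 67)²/67 = 1/67 = 0.0149
The largest term is for ch 3: 6.231.

ch 3, 6.231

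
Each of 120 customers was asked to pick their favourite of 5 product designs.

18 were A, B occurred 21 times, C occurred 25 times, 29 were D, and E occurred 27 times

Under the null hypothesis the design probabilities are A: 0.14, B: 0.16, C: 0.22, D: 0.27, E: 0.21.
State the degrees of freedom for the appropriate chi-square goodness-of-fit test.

There are k = 5 categories and no parameters were estimated from the data, so df = 5 − 1 = 4.

4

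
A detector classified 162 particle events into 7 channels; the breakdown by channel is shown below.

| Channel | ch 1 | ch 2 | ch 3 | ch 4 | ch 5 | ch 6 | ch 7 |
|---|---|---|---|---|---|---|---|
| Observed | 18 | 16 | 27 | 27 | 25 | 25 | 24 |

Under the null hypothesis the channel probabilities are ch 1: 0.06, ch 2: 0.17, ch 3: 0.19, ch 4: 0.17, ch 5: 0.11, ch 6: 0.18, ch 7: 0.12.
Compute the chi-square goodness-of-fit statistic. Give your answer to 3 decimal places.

Expected counts E_i = n·p_i: 162×0.06 = 9.72, 162×0.17 = 27.54, 162×0.19 = 30.78, 162×0.17 = 27.54, 162×0.11 = 17.82, 162×0.18 = 29.16, 162×0.12 = 19.44.
ch 1: (18 − 9.72)²/9.72 = 68.5584/9.72 = 7.0533
ch 2: (16 − 27.54)²/27.54 = 133.1716/27.54 = 4.8356
ch 3: (27 − 30.78)²/30.78 = 14.2884/30.78 = 0.4642
ch 4: (27 − 27.54)²/27.54 = 0.2916/27.54 = 0.0106
ch 5: (25 − 17.82)²/17.82 = 51.5524/17.82 = 2.8930
ch 6: (25 − 29.16)²/29.16 = 17.3056/29.16 = 0.5935
ch 7: (24 − 19.44)²/19.44 = 20.7936/19.44 = 1.0696
Sum = 16.920

16.920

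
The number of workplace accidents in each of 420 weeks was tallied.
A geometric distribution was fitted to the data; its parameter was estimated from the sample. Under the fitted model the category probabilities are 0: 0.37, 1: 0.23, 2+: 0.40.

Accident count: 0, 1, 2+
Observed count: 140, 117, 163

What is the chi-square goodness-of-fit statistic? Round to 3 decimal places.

5.983

Expected counts E_i = n·p_i: 420×0.37 = 155.4, 420×0.23 = 96.6, 420×0.40 = 168.
χ² = (140−155.4)²/155.4 + (117−96.6)²/96.6 + (163−168)²/168
   = 1.5261 + 4.3081 + 0.1488
Sum = 5.983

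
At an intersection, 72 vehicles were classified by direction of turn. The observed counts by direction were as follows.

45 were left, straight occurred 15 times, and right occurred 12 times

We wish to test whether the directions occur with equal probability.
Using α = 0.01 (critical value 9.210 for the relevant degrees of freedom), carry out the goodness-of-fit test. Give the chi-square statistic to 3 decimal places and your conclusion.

Expected count for each of the 3 categories: 72/3 = 24.
left: (45 − 24)²/24 = 441/24 = 18.3750
straight: (15 − 24)²/24 = 81/24 = 3.3750
right: (12 − 24)²/24 = 144/24 = 6.0000
Sum = 27.750
df = 2. Since 27.750 > 9.210, we reject H₀.

27.750; reject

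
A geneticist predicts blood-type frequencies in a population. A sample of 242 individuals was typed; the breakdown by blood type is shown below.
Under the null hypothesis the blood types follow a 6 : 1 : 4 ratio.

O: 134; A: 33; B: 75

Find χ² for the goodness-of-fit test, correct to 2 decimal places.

Ratio total = 11. Expected counts: 242×6/11 = 132, 242×1/11 = 22, 242×4/11 = 88.
cat         O        E   (O−E)²/E
O         134      132      0.030
A          33       22      5.500
B          75       88      1.920
Sum = 7.45

7.45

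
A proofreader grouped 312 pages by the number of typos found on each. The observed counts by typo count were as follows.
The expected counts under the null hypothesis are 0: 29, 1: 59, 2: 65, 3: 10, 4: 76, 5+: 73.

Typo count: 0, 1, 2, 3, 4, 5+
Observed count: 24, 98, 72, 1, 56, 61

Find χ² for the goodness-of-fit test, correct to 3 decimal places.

χ² = (24−29)²/29 + (98−59)²/59 + (72−65)²/65 + (1−10)²/10 + (56−76)²/76 + (61−73)²/73
   = 0.8621 + 25.7797 + 0.7538 + 8.1000 + 5.2632 + 1.9726
Sum = 42.731

42.731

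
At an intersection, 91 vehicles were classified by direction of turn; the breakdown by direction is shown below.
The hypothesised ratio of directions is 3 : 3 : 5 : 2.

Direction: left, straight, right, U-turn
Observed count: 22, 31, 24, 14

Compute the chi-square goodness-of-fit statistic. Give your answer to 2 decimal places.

Ratio total = 13. Expected counts: 91×3/13 = 21, 91×3/13 = 21, 91×5/13 = 35, 91×2/13 = 14.
left: (22 − 21)²/21 = 1/21 = 0.048
straight: (31 − 21)²/21 = 100/21 = 4.762
right: (24 − 35)²/35 = 121/35 = 3.457
U-turn: (14 − 14)²/14 = 0/14 = 0.000
Sum = 8.27

8.27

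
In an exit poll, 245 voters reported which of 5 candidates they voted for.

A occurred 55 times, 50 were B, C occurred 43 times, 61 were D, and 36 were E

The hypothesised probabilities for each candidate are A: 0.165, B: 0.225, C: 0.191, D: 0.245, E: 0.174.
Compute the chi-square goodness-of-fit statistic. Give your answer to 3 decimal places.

7.086

Expected counts E_i = n·p_i: 245×0.165 = 40.425, 245×0.225 = 55.125, 245×0.191 = 46.795, 245×0.245 = 60.025, 245×0.174 = 42.63.
cat         O        E   (O−E)²/E
A          55   40.425     5.2549
B          50   55.125     0.4765
C          43   46.795     0.3078
D          61   60.025     0.0158
E          36    42.63     1.0311
Sum = 7.086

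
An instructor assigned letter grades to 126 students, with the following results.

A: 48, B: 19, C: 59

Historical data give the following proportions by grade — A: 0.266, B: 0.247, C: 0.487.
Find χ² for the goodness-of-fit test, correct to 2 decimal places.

11.07

Expected counts E_i = n·p_i: 126×0.266 = 33.516, 126×0.247 = 31.122, 126×0.487 = 61.362.
A: (48 − 33.516)²/33.516 = 209.786256/33.516 = 6.259
B: (19 − 31.122)²/31.122 = 146.942884/31.122 = 4.722
C: (59 − 61.362)²/61.362 = 5.579044/61.362 = 0.091
Sum = 11.07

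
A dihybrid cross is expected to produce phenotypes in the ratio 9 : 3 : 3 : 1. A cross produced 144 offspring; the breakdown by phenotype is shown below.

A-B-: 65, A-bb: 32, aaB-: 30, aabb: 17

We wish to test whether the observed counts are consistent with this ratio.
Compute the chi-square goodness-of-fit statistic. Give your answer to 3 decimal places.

11.531

Ratio total = 16. Expected counts: 144×9/16 = 81, 144×3/16 = 27, 144×3/16 = 27, 144×1/16 = 9.
A-B-: (65 − 81)²/81 = 256/81 = 3.1605
A-bb: (32 − 27)²/27 = 25/27 = 0.9259
aaB-: (30 − 27)²/27 = 9/27 = 0.3333
aabb: (17 − 9)²/9 = 64/9 = 7.1111
Sum = 11.531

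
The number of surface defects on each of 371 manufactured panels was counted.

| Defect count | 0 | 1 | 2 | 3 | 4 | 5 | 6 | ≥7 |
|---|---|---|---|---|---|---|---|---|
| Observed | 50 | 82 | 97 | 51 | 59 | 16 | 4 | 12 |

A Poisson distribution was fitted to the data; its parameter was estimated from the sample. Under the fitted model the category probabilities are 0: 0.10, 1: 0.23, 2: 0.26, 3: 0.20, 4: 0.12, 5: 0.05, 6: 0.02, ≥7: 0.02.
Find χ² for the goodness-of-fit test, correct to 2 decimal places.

Expected counts E_i = n·p_i: 371×0.10 = 37.1, 371×0.23 = 85.33, 371×0.26 = 96.46, 371×0.20 = 74.2, 371×0.12 = 44.52, 371×0.05 = 18.55, 371×0.02 = 7.42, 371×0.02 = 7.42.
0: (50 − 37.1)²/37.1 = 166.41/37.1 = 4.485
1: (82 − 85.33)²/85.33 = 11.0889/85.33 = 0.130
2: (97 − 96.46)²/96.46 = 0.2916/96.46 = 0.003
3: (51 − 74.2)²/74.2 = 538.24/74.2 = 7.254
4: (59 − 44.52)²/44.52 = 209.6704/44.52 = 4.710
5: (16 − 18.55)²/18.55 = 6.5025/18.55 = 0.351
6: (4 − 7.42)²/7.42 = 11.6964/7.42 = 1.576
≥7: (12 − 7.42)²/7.42 = 20.9764/7.42 = 2.827
Sum = 21.34

21.34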